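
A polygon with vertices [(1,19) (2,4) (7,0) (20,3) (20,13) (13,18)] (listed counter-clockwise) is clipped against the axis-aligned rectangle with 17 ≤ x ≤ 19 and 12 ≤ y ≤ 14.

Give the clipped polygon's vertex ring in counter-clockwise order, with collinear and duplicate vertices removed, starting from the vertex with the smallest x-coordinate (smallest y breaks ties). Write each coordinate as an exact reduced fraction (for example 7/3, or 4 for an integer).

1. After x ≥ 17: [(17,30/13) (20,3) (20,13) (17,106/7)]
2. After x ≤ 19: [(17,30/13) (19,36/13) (19,96/7) (17,106/7)]
3. After y ≥ 12: [(17,12) (19,12) (19,96/7) (17,106/7)]
4. After y ≤ 14: [(17,14) (17,12) (19,12) (19,96/7) (93/5,14)]
5. Canonical ring: [(17,12) (19,12) (19,96/7) (93/5,14) (17,14)]

Clipped polygon: [(17,12) (19,12) (19,96/7) (93/5,14) (17,14)]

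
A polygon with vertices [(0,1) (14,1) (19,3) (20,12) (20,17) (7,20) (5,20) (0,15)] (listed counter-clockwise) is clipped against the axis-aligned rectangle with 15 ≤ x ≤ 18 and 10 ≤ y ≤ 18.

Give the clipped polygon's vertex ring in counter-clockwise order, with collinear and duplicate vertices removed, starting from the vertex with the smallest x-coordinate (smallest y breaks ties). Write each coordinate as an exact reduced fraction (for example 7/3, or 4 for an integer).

Clipped polygon: [(15,10) (18,10) (18,227/13) (47/3,18) (15,18)]

1. After x ≥ 15: [(15,7/5) (19,3) (20,12) (20,17) (15,236/13)]
2. After x ≤ 18: [(15,7/5) (18,13/5) (18,227/13) (15,236/13)]
3. After y ≥ 10: [(15,10) (18,10) (18,227/13) (15,236/13)]
4. After y ≤ 18: [(15,18) (15,10) (18,10) (18,227/13) (47/3,18)]
5. Canonical ring: [(15,10) (18,10) (18,227/13) (47/3,18) (15,18)]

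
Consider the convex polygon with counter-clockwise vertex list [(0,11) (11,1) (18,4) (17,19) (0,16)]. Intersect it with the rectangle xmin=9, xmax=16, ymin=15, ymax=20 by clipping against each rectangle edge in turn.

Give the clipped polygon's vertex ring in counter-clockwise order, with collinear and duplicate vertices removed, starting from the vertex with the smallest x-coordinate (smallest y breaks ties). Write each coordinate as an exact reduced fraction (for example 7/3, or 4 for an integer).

Clipped polygon: [(9,15) (16,15) (16,320/17) (9,299/17)]

1. After x ≥ 9: [(9,31/11) (11,1) (18,4) (17,19) (9,299/17)]
2. After x ≤ 16: [(9,31/11) (11,1) (16,22/7) (16,320/17) (9,299/17)]
3. After y ≥ 15: [(9,15) (16,15) (16,320/17) (9,299/17)]
4. After y ≤ 20: [(9,15) (16,15) (16,320/17) (9,299/17)]
5. Canonical ring: [(9,15) (16,15) (16,320/17) (9,299/17)]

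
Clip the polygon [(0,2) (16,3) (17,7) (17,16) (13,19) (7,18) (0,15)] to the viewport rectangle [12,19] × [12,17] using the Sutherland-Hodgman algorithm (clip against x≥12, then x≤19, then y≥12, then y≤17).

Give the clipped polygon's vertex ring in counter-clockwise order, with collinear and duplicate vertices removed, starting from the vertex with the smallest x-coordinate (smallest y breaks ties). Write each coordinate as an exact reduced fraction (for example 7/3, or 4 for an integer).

1. After x ≥ 12: [(12,11/4) (16,3) (17,7) (17,16) (13,19) (12,113/6)]
2. After x ≤ 19: [(12,11/4) (16,3) (17,7) (17,16) (13,19) (12,113/6)]
3. After y ≥ 12: [(12,12) (17,12) (17,16) (13,19) (12,113/6)]
4. After y ≤ 17: [(12,17) (12,12) (17,12) (17,16) (47/3,17)]
5. Canonical ring: [(12,12) (17,12) (17,16) (47/3,17) (12,17)]

Clipped polygon: [(12,12) (17,12) (17,16) (47/3,17) (12,17)]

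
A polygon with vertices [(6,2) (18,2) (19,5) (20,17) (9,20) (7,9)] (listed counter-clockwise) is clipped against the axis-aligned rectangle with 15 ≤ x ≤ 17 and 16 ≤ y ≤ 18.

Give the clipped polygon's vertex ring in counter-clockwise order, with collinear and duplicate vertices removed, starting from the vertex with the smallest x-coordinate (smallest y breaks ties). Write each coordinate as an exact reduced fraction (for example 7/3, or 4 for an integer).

Clipped polygon: [(15,16) (17,16) (17,196/11) (49/3,18) (15,18)]

1. After x ≥ 15: [(15,2) (18,2) (19,5) (20,17) (15,202/11)]
2. After x ≤ 17: [(15,2) (17,2) (17,196/11) (15,202/11)]
3. After y ≥ 16: [(15,16) (17,16) (17,196/11) (15,202/11)]
4. After y ≤ 18: [(15,18) (15,16) (17,16) (17,196/11) (49/3,18)]
5. Canonical ring: [(15,16) (17,16) (17,196/11) (49/3,18) (15,18)]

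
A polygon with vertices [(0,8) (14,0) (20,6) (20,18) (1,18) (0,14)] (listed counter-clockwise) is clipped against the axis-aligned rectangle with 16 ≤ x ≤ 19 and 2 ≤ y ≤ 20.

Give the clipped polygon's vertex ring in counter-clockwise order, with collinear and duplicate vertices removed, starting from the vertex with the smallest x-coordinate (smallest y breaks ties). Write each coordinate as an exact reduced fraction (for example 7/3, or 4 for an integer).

Clipped polygon: [(16,2) (19,5) (19,18) (16,18)]

1. After x ≥ 16: [(16,2) (20,6) (20,18) (16,18)]
2. After x ≤ 19: [(16,2) (19,5) (19,18) (16,18)]
3. After y ≥ 2: [(16,2) (19,5) (19,18) (16,18)]
4. After y ≤ 20: [(16,2) (19,5) (19,18) (16,18)]
5. Canonical ring: [(16,2) (19,5) (19,18) (16,18)]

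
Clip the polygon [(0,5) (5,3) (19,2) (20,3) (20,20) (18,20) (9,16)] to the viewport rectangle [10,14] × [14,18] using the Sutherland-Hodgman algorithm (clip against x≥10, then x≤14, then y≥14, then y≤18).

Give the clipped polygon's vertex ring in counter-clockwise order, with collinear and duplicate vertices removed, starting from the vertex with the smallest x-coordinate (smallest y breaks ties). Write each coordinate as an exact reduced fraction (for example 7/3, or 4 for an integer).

Clipped polygon: [(10,14) (14,14) (14,18) (27/2,18) (10,148/9)]

1. After x ≥ 10: [(10,37/14) (19,2) (20,3) (20,20) (18,20) (10,148/9)]
2. After x ≤ 14: [(10,37/14) (14,33/14) (14,164/9) (10,148/9)]
3. After y ≥ 14: [(10,14) (14,14) (14,164/9) (10,148/9)]
4. After y ≤ 18: [(10,14) (14,14) (14,18) (27/2,18) (10,148/9)]
5. Canonical ring: [(10,14) (14,14) (14,18) (27/2,18) (10,148/9)]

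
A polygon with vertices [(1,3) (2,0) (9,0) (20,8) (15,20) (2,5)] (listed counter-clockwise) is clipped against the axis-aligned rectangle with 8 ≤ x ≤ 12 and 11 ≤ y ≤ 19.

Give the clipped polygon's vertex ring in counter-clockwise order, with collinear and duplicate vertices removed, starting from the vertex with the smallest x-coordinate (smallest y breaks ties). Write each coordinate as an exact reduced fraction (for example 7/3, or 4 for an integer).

1. After x ≥ 8: [(8,0) (9,0) (20,8) (15,20) (8,155/13)]
2. After x ≤ 12: [(8,0) (9,0) (12,24/11) (12,215/13) (8,155/13)]
3. After y ≥ 11: [(8,11) (12,11) (12,215/13) (8,155/13)]
4. After y ≤ 19: [(8,11) (12,11) (12,215/13) (8,155/13)]
5. Canonical ring: [(8,11) (12,11) (12,215/13) (8,155/13)]

Clipped polygon: [(8,11) (12,11) (12,215/13) (8,155/13)]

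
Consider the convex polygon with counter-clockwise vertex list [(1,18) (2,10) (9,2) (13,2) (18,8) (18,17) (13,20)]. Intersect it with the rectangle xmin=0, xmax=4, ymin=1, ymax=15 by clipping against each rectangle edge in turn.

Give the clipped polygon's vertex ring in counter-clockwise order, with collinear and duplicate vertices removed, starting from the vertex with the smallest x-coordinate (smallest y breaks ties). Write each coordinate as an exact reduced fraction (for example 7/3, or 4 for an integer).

Clipped polygon: [(11/8,15) (2,10) (4,54/7) (4,15)]

1. After x ≥ 0: [(1,18) (2,10) (9,2) (13,2) (18,8) (18,17) (13,20)]
2. After x ≤ 4: [(4,37/2) (1,18) (2,10) (4,54/7)]
3. After y ≥ 1: [(4,37/2) (1,18) (2,10) (4,54/7)]
4. After y ≤ 15: [(4,15) (11/8,15) (2,10) (4,54/7)]
5. Canonical ring: [(11/8,15) (2,10) (4,54/7) (4,15)]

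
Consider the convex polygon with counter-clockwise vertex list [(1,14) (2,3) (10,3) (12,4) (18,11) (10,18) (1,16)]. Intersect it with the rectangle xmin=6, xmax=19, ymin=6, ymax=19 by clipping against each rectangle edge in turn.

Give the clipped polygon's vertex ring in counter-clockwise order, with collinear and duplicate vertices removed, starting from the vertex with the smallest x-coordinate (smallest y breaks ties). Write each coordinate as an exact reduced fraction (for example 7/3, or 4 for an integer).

1. After x ≥ 6: [(6,3) (10,3) (12,4) (18,11) (10,18) (6,154/9)]
2. After x ≤ 19: [(6,3) (10,3) (12,4) (18,11) (10,18) (6,154/9)]
3. After y ≥ 6: [(6,6) (96/7,6) (18,11) (10,18) (6,154/9)]
4. After y ≤ 19: [(6,6) (96/7,6) (18,11) (10,18) (6,154/9)]
5. Canonical ring: [(6,6) (96/7,6) (18,11) (10,18) (6,154/9)]

Clipped polygon: [(6,6) (96/7,6) (18,11) (10,18) (6,154/9)]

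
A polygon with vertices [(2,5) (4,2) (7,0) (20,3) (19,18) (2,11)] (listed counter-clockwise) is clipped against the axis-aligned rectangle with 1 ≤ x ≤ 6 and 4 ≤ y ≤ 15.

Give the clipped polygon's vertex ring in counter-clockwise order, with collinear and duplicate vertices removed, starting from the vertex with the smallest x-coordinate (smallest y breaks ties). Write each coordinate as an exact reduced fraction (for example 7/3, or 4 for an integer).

Clipped polygon: [(2,5) (8/3,4) (6,4) (6,215/17) (2,11)]

1. After x ≥ 1: [(2,5) (4,2) (7,0) (20,3) (19,18) (2,11)]
2. After x ≤ 6: [(2,5) (4,2) (6,2/3) (6,215/17) (2,11)]
3. After y ≥ 4: [(2,5) (8/3,4) (6,4) (6,215/17) (2,11)]
4. After y ≤ 15: [(2,5) (8/3,4) (6,4) (6,215/17) (2,11)]
5. Canonical ring: [(2,5) (8/3,4) (6,4) (6,215/17) (2,11)]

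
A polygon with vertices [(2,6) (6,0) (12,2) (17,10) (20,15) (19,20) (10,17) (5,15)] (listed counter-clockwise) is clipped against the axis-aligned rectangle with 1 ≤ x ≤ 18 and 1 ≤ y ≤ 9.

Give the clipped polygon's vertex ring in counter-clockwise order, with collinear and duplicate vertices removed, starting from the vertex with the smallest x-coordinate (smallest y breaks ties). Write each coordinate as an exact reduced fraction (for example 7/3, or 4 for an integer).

1. After x ≥ 1: [(2,6) (6,0) (12,2) (17,10) (20,15) (19,20) (10,17) (5,15)]
2. After x ≤ 18: [(2,6) (6,0) (12,2) (17,10) (18,35/3) (18,59/3) (10,17) (5,15)]
3. After y ≥ 1: [(2,6) (16/3,1) (9,1) (12,2) (17,10) (18,35/3) (18,59/3) (10,17) (5,15)]
4. After y ≤ 9: [(3,9) (2,6) (16/3,1) (9,1) (12,2) (131/8,9)]
5. Canonical ring: [(2,6) (16/3,1) (9,1) (12,2) (131/8,9) (3,9)]

Clipped polygon: [(2,6) (16/3,1) (9,1) (12,2) (131/8,9) (3,9)]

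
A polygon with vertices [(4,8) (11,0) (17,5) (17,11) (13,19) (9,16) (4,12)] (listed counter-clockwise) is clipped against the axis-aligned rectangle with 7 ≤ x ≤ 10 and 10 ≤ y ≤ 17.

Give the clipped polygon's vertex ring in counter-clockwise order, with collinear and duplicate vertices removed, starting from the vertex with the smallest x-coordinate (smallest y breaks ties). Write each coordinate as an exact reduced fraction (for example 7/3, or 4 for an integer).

Clipped polygon: [(7,10) (10,10) (10,67/4) (9,16) (7,72/5)]

1. After x ≥ 7: [(7,32/7) (11,0) (17,5) (17,11) (13,19) (9,16) (7,72/5)]
2. After x ≤ 10: [(7,32/7) (10,8/7) (10,67/4) (9,16) (7,72/5)]
3. After y ≥ 10: [(7,10) (10,10) (10,67/4) (9,16) (7,72/5)]
4. After y ≤ 17: [(7,10) (10,10) (10,67/4) (9,16) (7,72/5)]
5. Canonical ring: [(7,10) (10,10) (10,67/4) (9,16) (7,72/5)]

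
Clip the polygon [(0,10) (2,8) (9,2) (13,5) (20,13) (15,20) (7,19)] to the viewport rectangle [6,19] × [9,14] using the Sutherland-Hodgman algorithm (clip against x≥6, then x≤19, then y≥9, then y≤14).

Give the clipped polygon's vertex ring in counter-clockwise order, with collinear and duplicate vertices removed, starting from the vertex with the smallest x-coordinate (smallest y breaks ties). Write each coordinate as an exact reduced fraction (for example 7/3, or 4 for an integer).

Clipped polygon: [(6,9) (33/2,9) (19,83/7) (19,14) (6,14)]

1. After x ≥ 6: [(6,124/7) (6,32/7) (9,2) (13,5) (20,13) (15,20) (7,19)]
2. After x ≤ 19: [(6,124/7) (6,32/7) (9,2) (13,5) (19,83/7) (19,72/5) (15,20) (7,19)]
3. After y ≥ 9: [(6,124/7) (6,9) (33/2,9) (19,83/7) (19,72/5) (15,20) (7,19)]
4. After y ≤ 14: [(6,14) (6,9) (33/2,9) (19,83/7) (19,14)]
5. Canonical ring: [(6,9) (33/2,9) (19,83/7) (19,14) (6,14)]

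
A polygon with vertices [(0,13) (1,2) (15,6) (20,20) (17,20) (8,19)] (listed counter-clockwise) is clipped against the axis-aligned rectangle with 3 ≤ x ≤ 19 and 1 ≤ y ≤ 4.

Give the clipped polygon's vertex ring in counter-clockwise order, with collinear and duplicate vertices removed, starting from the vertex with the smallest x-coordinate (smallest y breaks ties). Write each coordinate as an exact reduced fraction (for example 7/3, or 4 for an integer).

1. After x ≥ 3: [(3,61/4) (3,18/7) (15,6) (20,20) (17,20) (8,19)]
2. After x ≤ 19: [(3,61/4) (3,18/7) (15,6) (19,86/5) (19,20) (17,20) (8,19)]
3. After y ≥ 1: [(3,61/4) (3,18/7) (15,6) (19,86/5) (19,20) (17,20) (8,19)]
4. After y ≤ 4: [(3,4) (3,18/7) (8,4)]
5. Canonical ring: [(3,18/7) (8,4) (3,4)]

Clipped polygon: [(3,18/7) (8,4) (3,4)]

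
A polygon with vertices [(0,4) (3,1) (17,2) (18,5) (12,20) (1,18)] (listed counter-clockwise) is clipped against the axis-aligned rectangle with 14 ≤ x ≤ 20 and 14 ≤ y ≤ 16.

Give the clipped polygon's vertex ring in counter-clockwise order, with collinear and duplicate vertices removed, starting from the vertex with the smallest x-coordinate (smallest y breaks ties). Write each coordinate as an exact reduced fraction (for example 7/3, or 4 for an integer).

1. After x ≥ 14: [(14,25/14) (17,2) (18,5) (14,15)]
2. After x ≤ 20: [(14,25/14) (17,2) (18,5) (14,15)]
3. After y ≥ 14: [(14,14) (72/5,14) (14,15)]
4. After y ≤ 16: [(14,14) (72/5,14) (14,15)]
5. Canonical ring: [(14,14) (72/5,14) (14,15)]

Clipped polygon: [(14,14) (72/5,14) (14,15)]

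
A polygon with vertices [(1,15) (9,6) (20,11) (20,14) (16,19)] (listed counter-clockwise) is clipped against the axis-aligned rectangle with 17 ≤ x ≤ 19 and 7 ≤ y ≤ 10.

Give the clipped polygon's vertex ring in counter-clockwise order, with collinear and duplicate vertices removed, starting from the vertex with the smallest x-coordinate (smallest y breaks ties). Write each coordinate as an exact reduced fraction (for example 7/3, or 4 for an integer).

1. After x ≥ 17: [(17,106/11) (20,11) (20,14) (17,71/4)]
2. After x ≤ 19: [(17,106/11) (19,116/11) (19,61/4) (17,71/4)]
3. After y ≥ 7: [(17,106/11) (19,116/11) (19,61/4) (17,71/4)]
4. After y ≤ 10: [(17,10) (17,106/11) (89/5,10)]
5. Canonical ring: [(17,106/11) (89/5,10) (17,10)]

Clipped polygon: [(17,106/11) (89/5,10) (17,10)]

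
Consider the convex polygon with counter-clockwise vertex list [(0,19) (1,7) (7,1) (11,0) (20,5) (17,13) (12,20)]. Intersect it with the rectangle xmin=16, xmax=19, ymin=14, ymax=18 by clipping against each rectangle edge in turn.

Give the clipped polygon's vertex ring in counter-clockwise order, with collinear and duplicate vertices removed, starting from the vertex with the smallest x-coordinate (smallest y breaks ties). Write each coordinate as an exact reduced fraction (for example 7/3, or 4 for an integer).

1. After x ≥ 16: [(16,25/9) (20,5) (17,13) (16,72/5)]
2. After x ≤ 19: [(16,25/9) (19,40/9) (19,23/3) (17,13) (16,72/5)]
3. After y ≥ 14: [(16,14) (114/7,14) (16,72/5)]
4. After y ≤ 18: [(16,14) (114/7,14) (16,72/5)]
5. Canonical ring: [(16,14) (114/7,14) (16,72/5)]

Clipped polygon: [(16,14) (114/7,14) (16,72/5)]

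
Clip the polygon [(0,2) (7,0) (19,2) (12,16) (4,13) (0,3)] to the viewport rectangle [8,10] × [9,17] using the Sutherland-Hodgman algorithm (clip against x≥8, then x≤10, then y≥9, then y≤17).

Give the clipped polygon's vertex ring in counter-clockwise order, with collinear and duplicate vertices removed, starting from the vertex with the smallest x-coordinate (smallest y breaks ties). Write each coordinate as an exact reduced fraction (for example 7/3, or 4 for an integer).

Clipped polygon: [(8,9) (10,9) (10,61/4) (8,29/2)]

1. After x ≥ 8: [(8,1/6) (19,2) (12,16) (8,29/2)]
2. After x ≤ 10: [(8,1/6) (10,1/2) (10,61/4) (8,29/2)]
3. After y ≥ 9: [(8,9) (10,9) (10,61/4) (8,29/2)]
4. After y ≤ 17: [(8,9) (10,9) (10,61/4) (8,29/2)]
5. Canonical ring: [(8,9) (10,9) (10,61/4) (8,29/2)]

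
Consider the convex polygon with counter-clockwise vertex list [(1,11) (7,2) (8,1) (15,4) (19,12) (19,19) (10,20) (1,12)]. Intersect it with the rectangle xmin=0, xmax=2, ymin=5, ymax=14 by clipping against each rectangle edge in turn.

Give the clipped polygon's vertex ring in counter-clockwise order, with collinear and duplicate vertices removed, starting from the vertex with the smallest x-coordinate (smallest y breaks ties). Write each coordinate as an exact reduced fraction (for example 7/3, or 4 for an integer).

Clipped polygon: [(1,11) (2,19/2) (2,116/9) (1,12)]

1. After x ≥ 0: [(1,11) (7,2) (8,1) (15,4) (19,12) (19,19) (10,20) (1,12)]
2. After x ≤ 2: [(1,11) (2,19/2) (2,116/9) (1,12)]
3. After y ≥ 5: [(1,11) (2,19/2) (2,116/9) (1,12)]
4. After y ≤ 14: [(1,11) (2,19/2) (2,116/9) (1,12)]
5. Canonical ring: [(1,11) (2,19/2) (2,116/9) (1,12)]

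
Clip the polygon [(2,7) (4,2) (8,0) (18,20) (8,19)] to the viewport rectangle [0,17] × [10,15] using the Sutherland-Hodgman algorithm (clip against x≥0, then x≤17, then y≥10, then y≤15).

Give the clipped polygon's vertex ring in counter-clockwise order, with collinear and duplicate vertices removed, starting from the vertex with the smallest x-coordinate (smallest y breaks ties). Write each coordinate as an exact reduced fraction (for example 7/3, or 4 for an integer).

1. After x ≥ 0: [(2,7) (4,2) (8,0) (18,20) (8,19)]
2. After x ≤ 17: [(2,7) (4,2) (8,0) (17,18) (17,199/10) (8,19)]
3. After y ≥ 10: [(7/2,10) (13,10) (17,18) (17,199/10) (8,19)]
4. After y ≤ 15: [(6,15) (7/2,10) (13,10) (31/2,15)]
5. Canonical ring: [(7/2,10) (13,10) (31/2,15) (6,15)]

Clipped polygon: [(7/2,10) (13,10) (31/2,15) (6,15)]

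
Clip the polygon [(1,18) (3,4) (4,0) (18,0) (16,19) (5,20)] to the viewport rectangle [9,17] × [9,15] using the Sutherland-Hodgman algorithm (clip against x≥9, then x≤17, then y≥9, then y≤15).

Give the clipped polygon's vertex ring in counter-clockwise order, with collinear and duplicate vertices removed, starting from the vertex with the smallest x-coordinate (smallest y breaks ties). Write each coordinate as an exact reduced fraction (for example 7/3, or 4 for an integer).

Clipped polygon: [(9,9) (17,9) (17,19/2) (312/19,15) (9,15)]

1. After x ≥ 9: [(9,0) (18,0) (16,19) (9,216/11)]
2. After x ≤ 17: [(9,0) (17,0) (17,19/2) (16,19) (9,216/11)]
3. After y ≥ 9: [(9,9) (17,9) (17,19/2) (16,19) (9,216/11)]
4. After y ≤ 15: [(9,15) (9,9) (17,9) (17,19/2) (312/19,15)]
5. Canonical ring: [(9,9) (17,9) (17,19/2) (312/19,15) (9,15)]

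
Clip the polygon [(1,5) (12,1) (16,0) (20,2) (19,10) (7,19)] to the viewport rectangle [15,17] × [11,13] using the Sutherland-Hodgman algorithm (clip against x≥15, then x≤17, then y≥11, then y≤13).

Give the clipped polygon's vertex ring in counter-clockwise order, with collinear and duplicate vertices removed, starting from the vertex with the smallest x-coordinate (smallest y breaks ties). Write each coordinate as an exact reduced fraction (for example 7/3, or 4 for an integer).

1. After x ≥ 15: [(15,1/4) (16,0) (20,2) (19,10) (15,13)]
2. After x ≤ 17: [(15,1/4) (16,0) (17,1/2) (17,23/2) (15,13)]
3. After y ≥ 11: [(15,11) (17,11) (17,23/2) (15,13)]
4. After y ≤ 13: [(15,11) (17,11) (17,23/2) (15,13)]
5. Canonical ring: [(15,11) (17,11) (17,23/2) (15,13)]

Clipped polygon: [(15,11) (17,11) (17,23/2) (15,13)]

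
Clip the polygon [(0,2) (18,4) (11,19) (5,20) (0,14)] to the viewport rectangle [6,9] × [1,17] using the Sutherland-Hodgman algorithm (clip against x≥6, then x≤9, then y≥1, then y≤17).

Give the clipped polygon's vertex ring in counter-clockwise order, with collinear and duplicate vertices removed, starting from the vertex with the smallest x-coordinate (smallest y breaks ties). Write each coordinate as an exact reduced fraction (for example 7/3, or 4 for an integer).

Clipped polygon: [(6,8/3) (9,3) (9,17) (6,17)]

1. After x ≥ 6: [(6,8/3) (18,4) (11,19) (6,119/6)]
2. After x ≤ 9: [(6,8/3) (9,3) (9,58/3) (6,119/6)]
3. After y ≥ 1: [(6,8/3) (9,3) (9,58/3) (6,119/6)]
4. After y ≤ 17: [(6,17) (6,8/3) (9,3) (9,17)]
5. Canonical ring: [(6,8/3) (9,3) (9,17) (6,17)]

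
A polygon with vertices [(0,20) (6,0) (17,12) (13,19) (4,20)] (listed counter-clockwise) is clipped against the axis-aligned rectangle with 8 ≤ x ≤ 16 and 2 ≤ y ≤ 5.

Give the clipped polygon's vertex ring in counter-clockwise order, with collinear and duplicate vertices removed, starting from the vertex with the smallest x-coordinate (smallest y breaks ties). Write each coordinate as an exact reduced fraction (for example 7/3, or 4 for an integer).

1. After x ≥ 8: [(8,24/11) (17,12) (13,19) (8,176/9)]
2. After x ≤ 16: [(8,24/11) (16,120/11) (16,55/4) (13,19) (8,176/9)]
3. After y ≥ 2: [(8,24/11) (16,120/11) (16,55/4) (13,19) (8,176/9)]
4. After y ≤ 5: [(8,5) (8,24/11) (127/12,5)]
5. Canonical ring: [(8,24/11) (127/12,5) (8,5)]

Clipped polygon: [(8,24/11) (127/12,5) (8,5)]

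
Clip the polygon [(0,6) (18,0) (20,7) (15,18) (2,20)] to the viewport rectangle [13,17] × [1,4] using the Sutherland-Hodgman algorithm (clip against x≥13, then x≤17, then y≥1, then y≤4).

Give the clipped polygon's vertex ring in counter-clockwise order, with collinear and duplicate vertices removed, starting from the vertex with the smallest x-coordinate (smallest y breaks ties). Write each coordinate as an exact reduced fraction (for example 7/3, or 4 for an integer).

1. After x ≥ 13: [(13,5/3) (18,0) (20,7) (15,18) (13,238/13)]
2. After x ≤ 17: [(13,5/3) (17,1/3) (17,68/5) (15,18) (13,238/13)]
3. After y ≥ 1: [(13,5/3) (15,1) (17,1) (17,68/5) (15,18) (13,238/13)]
4. After y ≤ 4: [(13,4) (13,5/3) (15,1) (17,1) (17,4)]
5. Canonical ring: [(13,5/3) (15,1) (17,1) (17,4) (13,4)]

Clipped polygon: [(13,5/3) (15,1) (17,1) (17,4) (13,4)]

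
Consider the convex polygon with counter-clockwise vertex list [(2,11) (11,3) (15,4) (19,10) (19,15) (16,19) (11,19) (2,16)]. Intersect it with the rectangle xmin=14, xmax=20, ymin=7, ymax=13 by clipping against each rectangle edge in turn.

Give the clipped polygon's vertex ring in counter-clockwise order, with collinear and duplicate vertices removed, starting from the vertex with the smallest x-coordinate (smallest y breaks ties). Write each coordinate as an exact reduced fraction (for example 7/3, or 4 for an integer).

1. After x ≥ 14: [(14,15/4) (15,4) (19,10) (19,15) (16,19) (14,19)]
2. After x ≤ 20: [(14,15/4) (15,4) (19,10) (19,15) (16,19) (14,19)]
3. After y ≥ 7: [(14,7) (17,7) (19,10) (19,15) (16,19) (14,19)]
4. After y ≤ 13: [(14,13) (14,7) (17,7) (19,10) (19,13)]
5. Canonical ring: [(14,7) (17,7) (19,10) (19,13) (14,13)]

Clipped polygon: [(14,7) (17,7) (19,10) (19,13) (14,13)]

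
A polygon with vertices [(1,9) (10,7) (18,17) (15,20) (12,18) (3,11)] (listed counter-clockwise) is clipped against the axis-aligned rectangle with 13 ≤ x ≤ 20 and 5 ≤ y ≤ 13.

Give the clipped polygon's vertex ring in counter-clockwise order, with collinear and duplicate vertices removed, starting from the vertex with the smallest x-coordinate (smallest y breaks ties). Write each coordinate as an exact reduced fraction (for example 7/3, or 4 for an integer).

Clipped polygon: [(13,43/4) (74/5,13) (13,13)]

1. After x ≥ 13: [(13,43/4) (18,17) (15,20) (13,56/3)]
2. After x ≤ 20: [(13,43/4) (18,17) (15,20) (13,56/3)]
3. After y ≥ 5: [(13,43/4) (18,17) (15,20) (13,56/3)]
4. After y ≤ 13: [(13,13) (13,43/4) (74/5,13)]
5. Canonical ring: [(13,43/4) (74/5,13) (13,13)]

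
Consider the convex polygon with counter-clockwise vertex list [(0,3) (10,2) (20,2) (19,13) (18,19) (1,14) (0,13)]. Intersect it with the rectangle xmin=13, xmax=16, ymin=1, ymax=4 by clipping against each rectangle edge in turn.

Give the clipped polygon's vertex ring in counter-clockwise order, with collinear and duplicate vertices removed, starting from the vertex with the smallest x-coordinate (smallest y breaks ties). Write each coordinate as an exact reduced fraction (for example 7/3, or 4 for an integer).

Clipped polygon: [(13,2) (16,2) (16,4) (13,4)]

1. After x ≥ 13: [(13,2) (20,2) (19,13) (18,19) (13,298/17)]
2. After x ≤ 16: [(13,2) (16,2) (16,313/17) (13,298/17)]
3. After y ≥ 1: [(13,2) (16,2) (16,313/17) (13,298/17)]
4. After y ≤ 4: [(13,4) (13,2) (16,2) (16,4)]
5. Canonical ring: [(13,2) (16,2) (16,4) (13,4)]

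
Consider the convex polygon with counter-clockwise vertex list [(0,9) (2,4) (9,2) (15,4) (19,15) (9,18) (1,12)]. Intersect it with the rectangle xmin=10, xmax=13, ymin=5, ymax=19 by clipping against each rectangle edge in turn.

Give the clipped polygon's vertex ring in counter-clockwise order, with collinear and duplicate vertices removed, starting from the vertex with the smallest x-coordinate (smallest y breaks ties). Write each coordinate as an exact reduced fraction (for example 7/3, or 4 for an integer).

1. After x ≥ 10: [(10,7/3) (15,4) (19,15) (10,177/10)]
2. After x ≤ 13: [(10,7/3) (13,10/3) (13,84/5) (10,177/10)]
3. After y ≥ 5: [(10,5) (13,5) (13,84/5) (10,177/10)]
4. After y ≤ 19: [(10,5) (13,5) (13,84/5) (10,177/10)]
5. Canonical ring: [(10,5) (13,5) (13,84/5) (10,177/10)]

Clipped polygon: [(10,5) (13,5) (13,84/5) (10,177/10)]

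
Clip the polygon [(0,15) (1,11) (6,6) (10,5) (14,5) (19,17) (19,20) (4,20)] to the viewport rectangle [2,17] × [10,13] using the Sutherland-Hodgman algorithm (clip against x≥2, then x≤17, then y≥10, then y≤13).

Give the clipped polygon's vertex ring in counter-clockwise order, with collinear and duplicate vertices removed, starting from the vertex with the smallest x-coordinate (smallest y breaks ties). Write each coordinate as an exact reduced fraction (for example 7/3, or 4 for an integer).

Clipped polygon: [(2,10) (193/12,10) (17,61/5) (17,13) (2,13)]

1. After x ≥ 2: [(2,35/2) (2,10) (6,6) (10,5) (14,5) (19,17) (19,20) (4,20)]
2. After x ≤ 17: [(2,35/2) (2,10) (6,6) (10,5) (14,5) (17,61/5) (17,20) (4,20)]
3. After y ≥ 10: [(2,35/2) (2,10) (2,10) (193/12,10) (17,61/5) (17,20) (4,20)]
4. After y ≤ 13: [(2,13) (2,10) (2,10) (193/12,10) (17,61/5) (17,13)]
5. Canonical ring: [(2,10) (193/12,10) (17,61/5) (17,13) (2,13)]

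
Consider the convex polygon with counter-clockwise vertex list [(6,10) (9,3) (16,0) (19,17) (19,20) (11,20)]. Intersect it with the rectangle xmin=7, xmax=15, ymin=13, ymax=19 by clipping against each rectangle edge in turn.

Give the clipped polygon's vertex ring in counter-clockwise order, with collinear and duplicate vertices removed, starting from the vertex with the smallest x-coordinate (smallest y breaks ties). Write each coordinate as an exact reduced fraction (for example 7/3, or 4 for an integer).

Clipped polygon: [(15/2,13) (15,13) (15,19) (21/2,19)]

1. After x ≥ 7: [(7,12) (7,23/3) (9,3) (16,0) (19,17) (19,20) (11,20)]
2. After x ≤ 15: [(7,12) (7,23/3) (9,3) (15,3/7) (15,20) (11,20)]
3. After y ≥ 13: [(15/2,13) (15,13) (15,20) (11,20)]
4. After y ≤ 19: [(21/2,19) (15/2,13) (15,13) (15,19)]
5. Canonical ring: [(15/2,13) (15,13) (15,19) (21/2,19)]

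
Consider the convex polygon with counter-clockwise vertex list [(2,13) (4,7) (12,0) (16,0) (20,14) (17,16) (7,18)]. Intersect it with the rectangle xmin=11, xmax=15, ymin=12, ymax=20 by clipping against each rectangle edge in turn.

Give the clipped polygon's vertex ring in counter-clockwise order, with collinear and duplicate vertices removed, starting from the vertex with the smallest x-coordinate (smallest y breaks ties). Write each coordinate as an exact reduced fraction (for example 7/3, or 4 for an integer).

1. After x ≥ 11: [(11,7/8) (12,0) (16,0) (20,14) (17,16) (11,86/5)]
2. After x ≤ 15: [(11,7/8) (12,0) (15,0) (15,82/5) (11,86/5)]
3. After y ≥ 12: [(11,12) (15,12) (15,82/5) (11,86/5)]
4. After y ≤ 20: [(11,12) (15,12) (15,82/5) (11,86/5)]
5. Canonical ring: [(11,12) (15,12) (15,82/5) (11,86/5)]

Clipped polygon: [(11,12) (15,12) (15,82/5) (11,86/5)]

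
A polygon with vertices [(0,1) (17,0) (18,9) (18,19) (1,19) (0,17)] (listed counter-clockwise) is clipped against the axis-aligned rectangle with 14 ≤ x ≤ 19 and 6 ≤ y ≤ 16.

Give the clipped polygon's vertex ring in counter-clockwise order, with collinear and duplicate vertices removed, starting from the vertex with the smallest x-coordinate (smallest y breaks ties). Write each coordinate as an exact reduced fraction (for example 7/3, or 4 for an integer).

Clipped polygon: [(14,6) (53/3,6) (18,9) (18,16) (14,16)]

1. After x ≥ 14: [(14,3/17) (17,0) (18,9) (18,19) (14,19)]
2. After x ≤ 19: [(14,3/17) (17,0) (18,9) (18,19) (14,19)]
3. After y ≥ 6: [(14,6) (53/3,6) (18,9) (18,19) (14,19)]
4. After y ≤ 16: [(14,16) (14,6) (53/3,6) (18,9) (18,16)]
5. Canonical ring: [(14,6) (53/3,6) (18,9) (18,16) (14,16)]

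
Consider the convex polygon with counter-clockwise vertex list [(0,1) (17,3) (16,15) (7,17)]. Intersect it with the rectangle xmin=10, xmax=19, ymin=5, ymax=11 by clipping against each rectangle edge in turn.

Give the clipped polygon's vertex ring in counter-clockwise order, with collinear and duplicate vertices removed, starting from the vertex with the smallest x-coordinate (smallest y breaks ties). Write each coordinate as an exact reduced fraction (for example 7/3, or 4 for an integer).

1. After x ≥ 10: [(10,37/17) (17,3) (16,15) (10,49/3)]
2. After x ≤ 19: [(10,37/17) (17,3) (16,15) (10,49/3)]
3. After y ≥ 5: [(10,5) (101/6,5) (16,15) (10,49/3)]
4. After y ≤ 11: [(10,11) (10,5) (101/6,5) (49/3,11)]
5. Canonical ring: [(10,5) (101/6,5) (49/3,11) (10,11)]

Clipped polygon: [(10,5) (101/6,5) (49/3,11) (10,11)]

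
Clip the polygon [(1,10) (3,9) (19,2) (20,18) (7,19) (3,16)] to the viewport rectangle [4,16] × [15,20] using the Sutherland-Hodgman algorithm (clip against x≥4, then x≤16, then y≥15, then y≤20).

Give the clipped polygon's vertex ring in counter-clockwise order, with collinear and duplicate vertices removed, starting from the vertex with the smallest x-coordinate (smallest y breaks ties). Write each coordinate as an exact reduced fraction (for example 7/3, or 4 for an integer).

Clipped polygon: [(4,15) (16,15) (16,238/13) (7,19) (4,67/4)]

1. After x ≥ 4: [(4,137/16) (19,2) (20,18) (7,19) (4,67/4)]
2. After x ≤ 16: [(4,137/16) (16,53/16) (16,238/13) (7,19) (4,67/4)]
3. After y ≥ 15: [(4,15) (16,15) (16,238/13) (7,19) (4,67/4)]
4. After y ≤ 20: [(4,15) (16,15) (16,238/13) (7,19) (4,67/4)]
5. Canonical ring: [(4,15) (16,15) (16,238/13) (7,19) (4,67/4)]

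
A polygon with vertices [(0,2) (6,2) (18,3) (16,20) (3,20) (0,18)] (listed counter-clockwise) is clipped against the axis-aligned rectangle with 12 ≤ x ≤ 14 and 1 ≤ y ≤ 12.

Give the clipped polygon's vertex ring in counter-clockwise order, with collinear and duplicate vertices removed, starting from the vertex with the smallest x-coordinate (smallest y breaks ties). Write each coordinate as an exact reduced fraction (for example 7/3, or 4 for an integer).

Clipped polygon: [(12,5/2) (14,8/3) (14,12) (12,12)]

1. After x ≥ 12: [(12,5/2) (18,3) (16,20) (12,20)]
2. After x ≤ 14: [(12,5/2) (14,8/3) (14,20) (12,20)]
3. After y ≥ 1: [(12,5/2) (14,8/3) (14,20) (12,20)]
4. After y ≤ 12: [(12,12) (12,5/2) (14,8/3) (14,12)]
5. Canonical ring: [(12,5/2) (14,8/3) (14,12) (12,12)]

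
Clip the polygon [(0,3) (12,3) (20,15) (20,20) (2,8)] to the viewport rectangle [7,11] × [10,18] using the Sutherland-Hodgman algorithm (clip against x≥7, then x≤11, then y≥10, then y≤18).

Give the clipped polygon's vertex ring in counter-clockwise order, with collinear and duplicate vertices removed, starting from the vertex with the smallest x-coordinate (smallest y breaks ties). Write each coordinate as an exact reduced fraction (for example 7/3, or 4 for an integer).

1. After x ≥ 7: [(7,3) (12,3) (20,15) (20,20) (7,34/3)]
2. After x ≤ 11: [(7,3) (11,3) (11,14) (7,34/3)]
3. After y ≥ 10: [(7,10) (11,10) (11,14) (7,34/3)]
4. After y ≤ 18: [(7,10) (11,10) (11,14) (7,34/3)]
5. Canonical ring: [(7,10) (11,10) (11,14) (7,34/3)]

Clipped polygon: [(7,10) (11,10) (11,14) (7,34/3)]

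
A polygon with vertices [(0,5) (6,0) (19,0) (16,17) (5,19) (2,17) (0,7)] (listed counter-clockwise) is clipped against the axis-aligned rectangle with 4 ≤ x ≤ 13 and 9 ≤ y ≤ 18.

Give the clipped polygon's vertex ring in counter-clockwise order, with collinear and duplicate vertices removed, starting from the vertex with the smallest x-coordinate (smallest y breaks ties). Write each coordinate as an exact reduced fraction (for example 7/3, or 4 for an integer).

1. After x ≥ 4: [(4,5/3) (6,0) (19,0) (16,17) (5,19) (4,55/3)]
2. After x ≤ 13: [(4,5/3) (6,0) (13,0) (13,193/11) (5,19) (4,55/3)]
3. After y ≥ 9: [(4,9) (13,9) (13,193/11) (5,19) (4,55/3)]
4. After y ≤ 18: [(4,18) (4,9) (13,9) (13,193/11) (21/2,18)]
5. Canonical ring: [(4,9) (13,9) (13,193/11) (21/2,18) (4,18)]

Clipped polygon: [(4,9) (13,9) (13,193/11) (21/2,18) (4,18)]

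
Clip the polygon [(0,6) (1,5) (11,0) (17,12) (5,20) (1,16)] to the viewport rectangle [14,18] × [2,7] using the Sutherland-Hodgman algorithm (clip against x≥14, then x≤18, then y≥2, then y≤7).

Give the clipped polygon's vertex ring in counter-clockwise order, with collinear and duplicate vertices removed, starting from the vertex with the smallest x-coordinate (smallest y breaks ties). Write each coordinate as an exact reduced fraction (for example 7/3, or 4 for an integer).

Clipped polygon: [(14,6) (29/2,7) (14,7)]

1. After x ≥ 14: [(14,6) (17,12) (14,14)]
2. After x ≤ 18: [(14,6) (17,12) (14,14)]
3. After y ≥ 2: [(14,6) (17,12) (14,14)]
4. After y ≤ 7: [(14,7) (14,6) (29/2,7)]
5. Canonical ring: [(14,6) (29/2,7) (14,7)]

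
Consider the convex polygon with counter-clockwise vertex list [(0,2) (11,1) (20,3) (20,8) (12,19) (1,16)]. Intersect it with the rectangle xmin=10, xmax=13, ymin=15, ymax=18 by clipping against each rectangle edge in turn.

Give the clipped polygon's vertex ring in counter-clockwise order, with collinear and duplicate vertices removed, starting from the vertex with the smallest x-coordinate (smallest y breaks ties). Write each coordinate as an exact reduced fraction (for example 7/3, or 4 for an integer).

1. After x ≥ 10: [(10,12/11) (11,1) (20,3) (20,8) (12,19) (10,203/11)]
2. After x ≤ 13: [(10,12/11) (11,1) (13,13/9) (13,141/8) (12,19) (10,203/11)]
3. After y ≥ 15: [(10,15) (13,15) (13,141/8) (12,19) (10,203/11)]
4. After y ≤ 18: [(10,18) (10,15) (13,15) (13,141/8) (140/11,18)]
5. Canonical ring: [(10,15) (13,15) (13,141/8) (140/11,18) (10,18)]

Clipped polygon: [(10,15) (13,15) (13,141/8) (140/11,18) (10,18)]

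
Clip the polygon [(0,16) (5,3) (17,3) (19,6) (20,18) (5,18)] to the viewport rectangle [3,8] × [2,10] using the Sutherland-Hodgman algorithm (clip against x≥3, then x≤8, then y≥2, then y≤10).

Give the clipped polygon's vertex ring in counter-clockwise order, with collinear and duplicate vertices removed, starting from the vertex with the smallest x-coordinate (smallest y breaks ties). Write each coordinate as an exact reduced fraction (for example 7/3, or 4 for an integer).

Clipped polygon: [(3,41/5) (5,3) (8,3) (8,10) (3,10)]

1. After x ≥ 3: [(3,86/5) (3,41/5) (5,3) (17,3) (19,6) (20,18) (5,18)]
2. After x ≤ 8: [(3,86/5) (3,41/5) (5,3) (8,3) (8,18) (5,18)]
3. After y ≥ 2: [(3,86/5) (3,41/5) (5,3) (8,3) (8,18) (5,18)]
4. After y ≤ 10: [(3,10) (3,41/5) (5,3) (8,3) (8,10)]
5. Canonical ring: [(3,41/5) (5,3) (8,3) (8,10) (3,10)]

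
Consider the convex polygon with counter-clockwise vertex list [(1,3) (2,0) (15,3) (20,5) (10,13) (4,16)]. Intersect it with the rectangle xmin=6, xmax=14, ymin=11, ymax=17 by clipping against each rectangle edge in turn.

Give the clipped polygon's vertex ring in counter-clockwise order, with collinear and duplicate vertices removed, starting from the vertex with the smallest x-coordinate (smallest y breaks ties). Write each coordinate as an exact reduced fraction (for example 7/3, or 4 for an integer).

1. After x ≥ 6: [(6,12/13) (15,3) (20,5) (10,13) (6,15)]
2. After x ≤ 14: [(6,12/13) (14,36/13) (14,49/5) (10,13) (6,15)]
3. After y ≥ 11: [(6,11) (25/2,11) (10,13) (6,15)]
4. After y ≤ 17: [(6,11) (25/2,11) (10,13) (6,15)]
5. Canonical ring: [(6,11) (25/2,11) (10,13) (6,15)]

Clipped polygon: [(6,11) (25/2,11) (10,13) (6,15)]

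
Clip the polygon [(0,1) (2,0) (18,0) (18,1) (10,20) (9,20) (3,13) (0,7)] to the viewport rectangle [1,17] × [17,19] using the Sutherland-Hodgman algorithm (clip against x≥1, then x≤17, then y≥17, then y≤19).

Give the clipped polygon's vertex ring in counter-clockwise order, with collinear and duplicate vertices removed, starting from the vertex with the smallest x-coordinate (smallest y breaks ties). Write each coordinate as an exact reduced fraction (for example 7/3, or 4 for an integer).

Clipped polygon: [(45/7,17) (214/19,17) (198/19,19) (57/7,19)]

1. After x ≥ 1: [(1,1/2) (2,0) (18,0) (18,1) (10,20) (9,20) (3,13) (1,9)]
2. After x ≤ 17: [(1,1/2) (2,0) (17,0) (17,27/8) (10,20) (9,20) (3,13) (1,9)]
3. After y ≥ 17: [(214/19,17) (10,20) (9,20) (45/7,17)]
4. After y ≤ 19: [(214/19,17) (198/19,19) (57/7,19) (45/7,17)]
5. Canonical ring: [(45/7,17) (214/19,17) (198/19,19) (57/7,19)]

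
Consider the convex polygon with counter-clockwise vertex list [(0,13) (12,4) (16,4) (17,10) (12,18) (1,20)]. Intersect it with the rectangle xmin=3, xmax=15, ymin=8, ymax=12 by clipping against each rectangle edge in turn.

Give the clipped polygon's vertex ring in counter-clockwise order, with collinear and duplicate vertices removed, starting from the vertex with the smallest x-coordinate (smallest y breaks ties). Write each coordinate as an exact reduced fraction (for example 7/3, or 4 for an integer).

Clipped polygon: [(3,43/4) (20/3,8) (15,8) (15,12) (3,12)]

1. After x ≥ 3: [(3,43/4) (12,4) (16,4) (17,10) (12,18) (3,216/11)]
2. After x ≤ 15: [(3,43/4) (12,4) (15,4) (15,66/5) (12,18) (3,216/11)]
3. After y ≥ 8: [(3,43/4) (20/3,8) (15,8) (15,66/5) (12,18) (3,216/11)]
4. After y ≤ 12: [(3,12) (3,43/4) (20/3,8) (15,8) (15,12)]
5. Canonical ring: [(3,43/4) (20/3,8) (15,8) (15,12) (3,12)]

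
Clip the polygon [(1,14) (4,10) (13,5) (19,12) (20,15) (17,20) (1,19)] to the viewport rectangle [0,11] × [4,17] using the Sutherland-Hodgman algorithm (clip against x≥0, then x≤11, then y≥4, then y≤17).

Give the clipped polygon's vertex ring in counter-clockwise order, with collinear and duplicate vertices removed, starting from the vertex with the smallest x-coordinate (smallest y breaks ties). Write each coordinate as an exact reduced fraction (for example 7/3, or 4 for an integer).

Clipped polygon: [(1,14) (4,10) (11,55/9) (11,17) (1,17)]

1. After x ≥ 0: [(1,14) (4,10) (13,5) (19,12) (20,15) (17,20) (1,19)]
2. After x ≤ 11: [(1,14) (4,10) (11,55/9) (11,157/8) (1,19)]
3. After y ≥ 4: [(1,14) (4,10) (11,55/9) (11,157/8) (1,19)]
4. After y ≤ 17: [(1,17) (1,14) (4,10) (11,55/9) (11,17)]
5. Canonical ring: [(1,14) (4,10) (11,55/9) (11,17) (1,17)]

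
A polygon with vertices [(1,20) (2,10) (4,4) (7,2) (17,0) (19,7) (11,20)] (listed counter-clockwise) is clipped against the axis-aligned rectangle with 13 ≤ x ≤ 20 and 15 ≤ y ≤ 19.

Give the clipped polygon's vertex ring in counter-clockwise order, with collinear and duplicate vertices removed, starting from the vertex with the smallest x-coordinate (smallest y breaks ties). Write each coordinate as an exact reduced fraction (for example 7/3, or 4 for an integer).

Clipped polygon: [(13,15) (183/13,15) (13,67/4)]

1. After x ≥ 13: [(13,4/5) (17,0) (19,7) (13,67/4)]
2. After x ≤ 20: [(13,4/5) (17,0) (19,7) (13,67/4)]
3. After y ≥ 15: [(13,15) (183/13,15) (13,67/4)]
4. After y ≤ 19: [(13,15) (183/13,15) (13,67/4)]
5. Canonical ring: [(13,15) (183/13,15) (13,67/4)]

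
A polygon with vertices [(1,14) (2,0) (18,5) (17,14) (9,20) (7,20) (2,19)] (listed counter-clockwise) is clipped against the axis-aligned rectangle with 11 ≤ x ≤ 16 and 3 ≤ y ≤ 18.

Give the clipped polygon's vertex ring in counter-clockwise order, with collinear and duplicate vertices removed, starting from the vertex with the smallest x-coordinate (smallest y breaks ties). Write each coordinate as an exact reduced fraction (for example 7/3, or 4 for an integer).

Clipped polygon: [(11,3) (58/5,3) (16,35/8) (16,59/4) (35/3,18) (11,18)]

1. After x ≥ 11: [(11,45/16) (18,5) (17,14) (11,37/2)]
2. After x ≤ 16: [(11,45/16) (16,35/8) (16,59/4) (11,37/2)]
3. After y ≥ 3: [(11,3) (58/5,3) (16,35/8) (16,59/4) (11,37/2)]
4. After y ≤ 18: [(11,18) (11,3) (58/5,3) (16,35/8) (16,59/4) (35/3,18)]
5. Canonical ring: [(11,3) (58/5,3) (16,35/8) (16,59/4) (35/3,18) (11,18)]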